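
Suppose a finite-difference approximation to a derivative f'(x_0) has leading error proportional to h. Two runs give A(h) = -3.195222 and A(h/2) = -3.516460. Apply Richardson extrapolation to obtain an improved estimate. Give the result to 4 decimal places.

The leading error scales as h; refining by a factor of 2 reduces it by 2^1 = 2.
Extrapolated value = (2·A(h/2) − A(h)) / (2 − 1)
= (2·(-3.516460) − (-3.195222)) / 1
= -3.837698 / 1 = -3.837698

-3.8377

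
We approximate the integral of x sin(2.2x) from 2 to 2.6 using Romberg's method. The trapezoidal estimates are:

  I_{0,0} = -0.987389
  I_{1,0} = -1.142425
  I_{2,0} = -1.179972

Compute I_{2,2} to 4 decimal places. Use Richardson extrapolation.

-1.1924

Richardson extrapolation on the trapezoidal column (denominator 4−1=3):
I_{1,1} = (4·(-1.142425) − (-0.987389)) / 3 = -1.194104
I_{2,1} = -1.179972 + (-1.179972 − (-1.142425))/3 = -1.192488
I_{2,2} = (16·(-1.192488) − (-1.194104)) / 15 = -1.192380
(Column j=1 coincides with Simpson's rule on the same nodes.)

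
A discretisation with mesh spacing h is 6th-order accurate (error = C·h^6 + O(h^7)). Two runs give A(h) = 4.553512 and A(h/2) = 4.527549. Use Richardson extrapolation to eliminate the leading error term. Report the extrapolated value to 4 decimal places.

4.5271

Extrapolated value = (64·A(h/2) − A(h)) / (64 − 1)
= (64·4.527549 − 4.553512) / 63
= 285.209624 / 63 = 4.527137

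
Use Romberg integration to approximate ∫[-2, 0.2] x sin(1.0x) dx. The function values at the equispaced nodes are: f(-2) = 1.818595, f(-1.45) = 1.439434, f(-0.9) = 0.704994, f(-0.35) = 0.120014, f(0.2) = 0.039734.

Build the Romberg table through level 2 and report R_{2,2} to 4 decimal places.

1.7446

R_{0,0} (trapezoid, 1 panel, h=2.2000): 2.044162
R_{1,0} (trapezoid, 2 panels, h=1.1000): 1.797574
R_{2,0} (trapezoid, 4 panels, h=0.5500): 1.756484
R_{1,1} = 1.797574 + (1.797574 − 2.044162)/3 = 1.715378
R_{2,1} = 1.756484 + (1.756484 − 1.797574)/3 = 1.742787
R_{2,2} = 1.742787 + (1.742787 − 1.715378)/15 = 1.744614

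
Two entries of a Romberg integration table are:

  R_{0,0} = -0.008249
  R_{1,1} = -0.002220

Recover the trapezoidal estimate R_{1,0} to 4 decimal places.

From R_{1,1} = (4·R_{1,0} − R_{0,0})/3, solve for R_{1,0}:
4·R_{1,0} = 3·(-0.002220) + (-0.008249) = -0.014909
R_{1,0} = -0.003727

-0.0037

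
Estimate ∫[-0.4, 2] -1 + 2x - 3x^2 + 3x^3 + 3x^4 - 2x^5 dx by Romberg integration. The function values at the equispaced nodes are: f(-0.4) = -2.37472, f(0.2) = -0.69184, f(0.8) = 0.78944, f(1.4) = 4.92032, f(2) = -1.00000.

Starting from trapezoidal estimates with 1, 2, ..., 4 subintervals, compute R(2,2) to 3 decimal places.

3.231

R(0,0) (trapezoid, 1 panel, h=2.4000): -4.04966
R(1,0) (trapezoid, 2 panels, h=1.2000): -1.07750
R(2,0) (trapezoid, 4 panels, h=0.6000): 1.99834
R(1,1) = -1.07750 + (-1.07750 − (-4.04966))/3 = -0.08678
R(2,1) = 1.99834 + (1.99834 − (-1.07750))/3 = 3.02362
R(2,2) = 3.02362 + (3.02362 − (-0.08678))/15 = 3.23098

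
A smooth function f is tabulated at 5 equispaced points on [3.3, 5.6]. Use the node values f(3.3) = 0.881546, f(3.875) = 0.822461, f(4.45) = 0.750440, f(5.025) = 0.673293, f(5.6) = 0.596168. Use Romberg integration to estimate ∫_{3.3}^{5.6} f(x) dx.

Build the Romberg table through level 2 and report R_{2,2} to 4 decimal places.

R_{0,0} (trapezoid, 1 panel, h=2.3000): 1.699371
R_{1,0} (trapezoid, 2 panels, h=1.1500): 1.712692
R_{2,0} (trapezoid, 4 panels, h=0.5750): 1.716404
R_{1,1} = 1.712692 + (1.712692 − 1.699371)/3 = 1.717132
R_{2,1} = 1.716404 + (1.716404 − 1.712692)/3 = 1.717641
R_{2,2} = 1.717641 + (1.717641 − 1.717132)/15 = 1.717675

1.7177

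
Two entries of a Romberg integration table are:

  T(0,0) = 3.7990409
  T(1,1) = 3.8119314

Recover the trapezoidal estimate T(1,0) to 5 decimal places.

From T(1,1) = (4·T(1,0) − T(0,0))/3, solve for T(1,0):
4·T(1,0) = 3·3.8119314 + 3.7990409 = 15.2348351
T(1,0) = 3.8087088

3.80871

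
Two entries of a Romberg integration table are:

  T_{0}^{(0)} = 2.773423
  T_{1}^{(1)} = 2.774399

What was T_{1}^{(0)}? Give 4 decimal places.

2.7742

From T_{1}^{(1)} = (4·T_{1}^{(0)} − T_{0}^{(0)})/3, solve for T_{1}^{(0)}:
4·T_{1}^{(0)} = 3·2.774399 + 2.773423 = 11.096620
T_{1}^{(0)} = 2.774155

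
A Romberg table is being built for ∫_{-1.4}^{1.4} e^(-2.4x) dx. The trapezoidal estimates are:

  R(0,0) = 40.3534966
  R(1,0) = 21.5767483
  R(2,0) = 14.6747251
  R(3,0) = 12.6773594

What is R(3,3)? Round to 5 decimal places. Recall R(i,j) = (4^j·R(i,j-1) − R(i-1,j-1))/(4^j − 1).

11.98438

R(1,1) = (4·21.5767483 − 40.3534966) / 3 = 15.3178322
R(2,1) = (4·14.6747251 − 21.5767483) / 3 = 12.3740507
R(3,1) = (4·12.6773594 − 14.6747251) / 3 = 12.0115708
R(2,2) = 12.3740507 + (12.3740507 − 15.3178322)/15 = 12.1777986
R(3,2) = (16·12.0115708 − 12.3740507) / 15 = 11.9874055
R(3,3) = (64·11.9874055 − 12.1777986) / 63 = 11.9843834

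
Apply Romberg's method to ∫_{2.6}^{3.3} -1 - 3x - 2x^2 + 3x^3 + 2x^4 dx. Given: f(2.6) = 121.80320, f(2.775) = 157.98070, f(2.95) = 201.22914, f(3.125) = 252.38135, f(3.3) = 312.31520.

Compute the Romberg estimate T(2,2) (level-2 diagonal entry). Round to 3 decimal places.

144.551

T(0,0) (trapezoid, 1 panel, h=0.7000): 151.94144
T(1,0) (trapezoid, 2 panels, h=0.3500): 146.40092
T(2,0) (trapezoid, 4 panels, h=0.1750): 145.01382
T(1,1) = 146.40092 + (146.40092 − 151.94144)/3 = 144.55408
T(2,1) = 145.01382 + (145.01382 − 146.40092)/3 = 144.55145
T(2,2) = 144.55145 + (144.55145 − 144.55408)/15 = 144.55127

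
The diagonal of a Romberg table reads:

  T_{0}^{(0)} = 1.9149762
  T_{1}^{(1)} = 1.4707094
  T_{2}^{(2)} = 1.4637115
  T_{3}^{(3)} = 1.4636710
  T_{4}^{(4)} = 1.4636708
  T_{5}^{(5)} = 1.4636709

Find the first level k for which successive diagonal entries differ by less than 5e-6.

k = 4

|T_{1}^{(1)} − T_{0}^{(0)}| = 0.4442668 ≥ 5e-6
|T_{2}^{(2)} − T_{1}^{(1)}| = 0.0069979 ≥ 5e-6
|T_{3}^{(3)} − T_{2}^{(2)}| = 0.0000405 ≥ 5e-6
|T_{4}^{(4)} − T_{3}^{(3)}| = 0.0000002 < 5e-6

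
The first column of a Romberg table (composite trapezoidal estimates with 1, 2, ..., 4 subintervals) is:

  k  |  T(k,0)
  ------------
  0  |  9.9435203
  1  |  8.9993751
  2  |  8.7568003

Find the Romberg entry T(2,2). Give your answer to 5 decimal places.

T(1,1) = (4·8.9993751 − 9.9435203) / 3 = 8.6846600
T(2,1) = 8.7568003 + (8.7568003 − 8.9993751)/3 = 8.6759420
T(2,2) = (16·8.6759420 − 8.6846600) / 15 = 8.6753608

8.67536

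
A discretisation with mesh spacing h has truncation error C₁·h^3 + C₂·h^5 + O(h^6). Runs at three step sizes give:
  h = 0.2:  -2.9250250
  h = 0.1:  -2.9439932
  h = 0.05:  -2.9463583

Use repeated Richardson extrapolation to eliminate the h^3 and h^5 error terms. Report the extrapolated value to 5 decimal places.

First eliminate the h^3 term (factor 2^3 = 8):
  B₁ = (8·(-2.9439932) − (-2.9250250))/7 = -2.9467029
  B₂ = (8·(-2.9463583) − (-2.9439932))/7 = -2.9466962
Then eliminate the h^5 term (factor 2^5 = 32):
  (32·(-2.9466962) − (-2.9467029))/31 = -2.9466960

-2.94670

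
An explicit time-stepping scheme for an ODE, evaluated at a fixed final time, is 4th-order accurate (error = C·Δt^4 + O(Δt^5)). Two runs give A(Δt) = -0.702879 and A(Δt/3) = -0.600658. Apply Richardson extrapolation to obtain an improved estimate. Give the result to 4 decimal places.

The leading error scales as Δt^4; refining by a factor of 3 reduces it by 3^4 = 81.
Extrapolated value = (81·A(Δt/3) − A(Δt)) / (81 − 1)
= (81·(-0.600658) − (-0.702879)) / 80
= -47.950419 / 80 = -0.599380

-0.5994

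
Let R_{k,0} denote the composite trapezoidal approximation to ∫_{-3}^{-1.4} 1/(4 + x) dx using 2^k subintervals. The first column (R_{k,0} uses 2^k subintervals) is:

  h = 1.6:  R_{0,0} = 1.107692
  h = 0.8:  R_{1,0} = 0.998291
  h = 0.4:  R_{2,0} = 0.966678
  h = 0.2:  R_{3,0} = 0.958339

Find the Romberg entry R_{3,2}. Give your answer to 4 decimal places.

0.9555

R_{2,1} = 0.966678 + (0.966678 − 0.998291)/3 = 0.956140
R_{3,1} = 0.958339 + (0.958339 − 0.966678)/3 = 0.955559
R_{3,2} = (16·0.955559 − 0.956140) / 15 = 0.955520
(Column j=1 coincides with Simpson's rule on the same nodes.)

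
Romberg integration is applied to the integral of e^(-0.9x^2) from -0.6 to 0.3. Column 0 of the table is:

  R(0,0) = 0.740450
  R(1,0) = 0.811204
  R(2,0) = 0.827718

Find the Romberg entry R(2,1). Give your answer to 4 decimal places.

Richardson extrapolation on the trapezoidal column (denominator 4−1=3):
R(2,1) = 0.827718 + (0.827718 − 0.811204)/3 = 0.833223

0.8332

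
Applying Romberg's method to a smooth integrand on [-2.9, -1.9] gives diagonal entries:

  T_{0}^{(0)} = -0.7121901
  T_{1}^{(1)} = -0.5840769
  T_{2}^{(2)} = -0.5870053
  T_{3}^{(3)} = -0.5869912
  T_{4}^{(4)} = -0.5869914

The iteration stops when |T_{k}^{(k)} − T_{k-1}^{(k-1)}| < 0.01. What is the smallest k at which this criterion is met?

k = 2

|T_{1}^{(1)} − T_{0}^{(0)}| = 0.1281132 ≥ 0.01
|T_{2}^{(2)} − T_{1}^{(1)}| = 0.0029284 < 0.01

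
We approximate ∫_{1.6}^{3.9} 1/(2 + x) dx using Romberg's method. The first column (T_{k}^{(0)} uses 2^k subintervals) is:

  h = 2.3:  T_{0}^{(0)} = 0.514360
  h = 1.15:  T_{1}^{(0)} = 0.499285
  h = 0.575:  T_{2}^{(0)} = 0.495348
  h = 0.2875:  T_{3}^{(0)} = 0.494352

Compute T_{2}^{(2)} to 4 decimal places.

0.4940

T_{1}^{(1)} = 0.499285 + (0.499285 − 0.514360)/3 = 0.494260
T_{2}^{(1)} = 0.495348 + (0.495348 − 0.499285)/3 = 0.494036
T_{2}^{(2)} = 0.494036 + (0.494036 − 0.494260)/15 = 0.494021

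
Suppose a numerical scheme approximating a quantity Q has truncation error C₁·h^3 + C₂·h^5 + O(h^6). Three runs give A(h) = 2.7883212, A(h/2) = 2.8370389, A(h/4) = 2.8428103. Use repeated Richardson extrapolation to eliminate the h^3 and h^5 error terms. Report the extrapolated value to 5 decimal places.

First eliminate the h^3 term (factor 2^3 = 8):
  B₁ = (8·2.8370389 − 2.7883212)/7 = 2.8439986
  B₂ = (8·2.8428103 − 2.8370389)/7 = 2.8436348
Then eliminate the h^5 term (factor 2^5 = 32):
  (32·2.8436348 − 2.8439986)/31 = 2.8436231

2.84362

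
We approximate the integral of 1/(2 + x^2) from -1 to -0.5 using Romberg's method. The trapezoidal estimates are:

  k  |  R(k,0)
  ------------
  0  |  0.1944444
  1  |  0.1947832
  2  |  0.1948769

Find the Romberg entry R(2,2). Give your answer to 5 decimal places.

0.19491

Richardson extrapolation on the trapezoidal column (denominator 4−1=3):
R(1,1) = (4·0.1947832 − 0.1944444) / 3 = 0.1948961
R(2,1) = 0.1948769 + (0.1948769 − 0.1947832)/3 = 0.1949081
R(2,2) = (16·0.1949081 − 0.1948961) / 15 = 0.1949089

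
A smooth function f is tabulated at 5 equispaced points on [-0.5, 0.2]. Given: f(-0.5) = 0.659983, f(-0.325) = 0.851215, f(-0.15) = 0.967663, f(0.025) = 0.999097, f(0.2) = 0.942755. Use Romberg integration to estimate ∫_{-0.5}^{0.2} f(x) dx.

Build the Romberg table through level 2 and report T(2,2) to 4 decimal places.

0.6381

T(0,0) (trapezoid, 1 panel, h=0.7000): 0.560958
T(1,0) (trapezoid, 2 panels, h=0.3500): 0.619161
T(2,0) (trapezoid, 4 panels, h=0.1750): 0.633385
T(1,1) = 0.619161 + (0.619161 − 0.560958)/3 = 0.638562
T(2,1) = 0.633385 + (0.633385 − 0.619161)/3 = 0.638126
T(2,2) = 0.638126 + (0.638126 − 0.638562)/15 = 0.638097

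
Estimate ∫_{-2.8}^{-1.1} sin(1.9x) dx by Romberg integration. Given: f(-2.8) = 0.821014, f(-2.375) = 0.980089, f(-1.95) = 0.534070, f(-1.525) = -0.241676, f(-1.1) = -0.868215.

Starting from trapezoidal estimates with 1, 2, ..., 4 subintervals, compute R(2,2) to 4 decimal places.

0.5611

R(0,0) (trapezoid, 1 panel, h=1.7000): -0.040121
R(1,0) (trapezoid, 2 panels, h=0.8500): 0.433899
R(2,0) (trapezoid, 4 panels, h=0.4250): 0.530775
R(1,1) = 0.433899 + (0.433899 − (-0.040121))/3 = 0.591906
R(2,1) = 0.530775 + (0.530775 − 0.433899)/3 = 0.563067
R(2,2) = 0.563067 + (0.563067 − 0.591906)/15 = 0.561144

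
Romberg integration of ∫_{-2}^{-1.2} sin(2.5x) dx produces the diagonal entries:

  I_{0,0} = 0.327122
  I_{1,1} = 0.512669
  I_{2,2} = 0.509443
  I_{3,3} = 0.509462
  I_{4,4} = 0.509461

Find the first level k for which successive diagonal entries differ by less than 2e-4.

|I_{1,1} − I_{0,0}| = 0.185547 ≥ 2e-4
|I_{2,2} − I_{1,1}| = 0.003226 ≥ 2e-4
|I_{3,3} − I_{2,2}| = 0.000019 < 2e-4

k = 3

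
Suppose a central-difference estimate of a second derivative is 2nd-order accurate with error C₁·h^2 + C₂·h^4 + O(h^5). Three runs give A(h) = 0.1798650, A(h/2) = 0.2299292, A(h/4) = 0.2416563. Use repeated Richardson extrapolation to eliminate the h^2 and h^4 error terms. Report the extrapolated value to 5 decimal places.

First eliminate the h^2 term (factor 2^2 = 4):
  B₁ = (4·0.2299292 − 0.1798650)/3 = 0.2466173
  B₂ = (4·0.2416563 − 0.2299292)/3 = 0.2455653
Then eliminate the h^4 term (factor 2^4 = 16):
  (16·0.2455653 − 0.2466173)/15 = 0.2454952

0.24550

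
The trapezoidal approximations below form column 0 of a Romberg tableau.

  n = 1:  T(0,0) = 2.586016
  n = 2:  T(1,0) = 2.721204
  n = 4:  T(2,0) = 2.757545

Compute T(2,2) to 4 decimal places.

2.7699

Richardson extrapolation on the trapezoidal column (denominator 4−1=3):
T(1,1) = (4·2.721204 − 2.586016) / 3 = 2.766267
T(2,1) = (4·2.757545 − 2.721204) / 3 = 2.769659
T(2,2) = 2.769659 + (2.769659 − 2.766267)/15 = 2.769885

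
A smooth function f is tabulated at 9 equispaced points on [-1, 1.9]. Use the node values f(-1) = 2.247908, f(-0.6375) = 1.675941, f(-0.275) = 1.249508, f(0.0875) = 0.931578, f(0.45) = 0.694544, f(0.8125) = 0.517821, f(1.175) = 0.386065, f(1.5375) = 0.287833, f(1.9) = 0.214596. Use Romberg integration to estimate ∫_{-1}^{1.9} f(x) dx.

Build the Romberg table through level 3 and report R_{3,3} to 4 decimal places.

2.5103

R_{0,0} (trapezoid, 1 panel, h=2.9000): 3.570631
R_{1,0} (trapezoid, 2 panels, h=1.4500): 2.792404
R_{2,0} (trapezoid, 4 panels, h=0.7250): 2.581993
R_{3,0} (trapezoid, 8 panels, h=0.3625): 2.528271
R_{1,1} = 2.792404 + (2.792404 − 3.570631)/3 = 2.532995
R_{2,1} = 2.581993 + (2.581993 − 2.792404)/3 = 2.511856
R_{3,1} = 2.528271 + (2.528271 − 2.581993)/3 = 2.510364
R_{2,2} = 2.511856 + (2.511856 − 2.532995)/15 = 2.510447
R_{3,2} = 2.510364 + (2.510364 − 2.511856)/15 = 2.510265
R_{3,3} = 2.510265 + (2.510265 − 2.510447)/63 = 2.510262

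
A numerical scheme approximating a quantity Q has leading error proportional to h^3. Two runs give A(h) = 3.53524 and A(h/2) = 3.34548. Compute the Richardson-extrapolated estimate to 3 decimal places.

3.318

The leading error scales as h^3; refining by a factor of 2 reduces it by 2^3 = 8.
Extrapolated value = (8·A(h/2) − A(h)) / (8 − 1)
= (8·3.34548 − 3.53524) / 7
= 23.22860 / 7 = 3.31837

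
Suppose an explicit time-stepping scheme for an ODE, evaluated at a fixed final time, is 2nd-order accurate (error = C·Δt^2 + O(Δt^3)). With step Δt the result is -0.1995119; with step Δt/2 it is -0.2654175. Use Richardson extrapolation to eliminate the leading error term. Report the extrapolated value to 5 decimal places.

The leading error scales as Δt^2; refining by a factor of 2 reduces it by 2^2 = 4.
Extrapolated value = (4·A(Δt/2) − A(Δt)) / (4 − 1)
= (4·(-0.2654175) − (-0.1995119)) / 3
= -0.8621581 / 3 = -0.2873860

-0.28739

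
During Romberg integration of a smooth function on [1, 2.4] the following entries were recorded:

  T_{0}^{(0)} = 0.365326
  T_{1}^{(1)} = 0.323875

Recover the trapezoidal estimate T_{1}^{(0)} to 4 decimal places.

0.3342

From T_{1}^{(1)} = (4·T_{1}^{(0)} − T_{0}^{(0)})/3, solve for T_{1}^{(0)}:
4·T_{1}^{(0)} = 3·0.323875 + 0.365326 = 1.336951
T_{1}^{(0)} = 0.334238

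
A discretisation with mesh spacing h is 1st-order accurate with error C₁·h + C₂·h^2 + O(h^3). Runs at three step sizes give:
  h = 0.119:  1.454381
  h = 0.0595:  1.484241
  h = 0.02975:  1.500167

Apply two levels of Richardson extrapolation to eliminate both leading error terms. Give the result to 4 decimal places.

First eliminate the h term (factor 2^1 = 2):
  B₁ = (2·1.484241 − 1.454381)/1 = 1.514101
  B₂ = (2·1.500167 − 1.484241)/1 = 1.516093
Then eliminate the h^2 term (factor 2^2 = 4):
  (4·1.516093 − 1.514101)/3 = 1.516757

1.5168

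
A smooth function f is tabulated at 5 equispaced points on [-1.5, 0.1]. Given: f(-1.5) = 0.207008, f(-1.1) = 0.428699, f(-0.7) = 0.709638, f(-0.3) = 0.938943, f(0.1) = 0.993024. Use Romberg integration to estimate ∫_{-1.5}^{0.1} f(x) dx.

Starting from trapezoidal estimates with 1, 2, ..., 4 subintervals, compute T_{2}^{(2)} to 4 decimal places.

1.0788

T_{0}^{(0)} (trapezoid, 1 panel, h=1.6000): 0.960026
T_{1}^{(0)} (trapezoid, 2 panels, h=0.8000): 1.047723
T_{2}^{(0)} (trapezoid, 4 panels, h=0.4000): 1.070918
T_{1}^{(1)} = 1.047723 + (1.047723 − 0.960026)/3 = 1.076955
T_{2}^{(1)} = 1.070918 + (1.070918 − 1.047723)/3 = 1.078650
T_{2}^{(2)} = 1.078650 + (1.078650 − 1.076955)/15 = 1.078763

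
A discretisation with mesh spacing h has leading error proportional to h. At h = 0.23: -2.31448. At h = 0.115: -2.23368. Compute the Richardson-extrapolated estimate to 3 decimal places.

-2.153

The leading error scales as h; refining by a factor of 2 reduces it by 2^1 = 2.
Extrapolated value = (2·A(h/2) − A(h)) / (2 − 1)
= (2·(-2.23368) − (-2.31448)) / 1
= -2.15288 / 1 = -2.15288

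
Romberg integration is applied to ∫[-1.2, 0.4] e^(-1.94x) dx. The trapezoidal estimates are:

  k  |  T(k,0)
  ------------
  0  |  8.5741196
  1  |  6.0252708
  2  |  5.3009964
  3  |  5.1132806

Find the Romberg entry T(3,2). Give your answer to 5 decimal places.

5.05012

Richardson extrapolation on the trapezoidal column (denominator 4−1=3):
T(2,1) = 5.3009964 + (5.3009964 − 6.0252708)/3 = 5.0595716
T(3,1) = 5.1132806 + (5.1132806 − 5.3009964)/3 = 5.0507087
T(3,2) = (16·5.0507087 − 5.0595716) / 15 = 5.0501178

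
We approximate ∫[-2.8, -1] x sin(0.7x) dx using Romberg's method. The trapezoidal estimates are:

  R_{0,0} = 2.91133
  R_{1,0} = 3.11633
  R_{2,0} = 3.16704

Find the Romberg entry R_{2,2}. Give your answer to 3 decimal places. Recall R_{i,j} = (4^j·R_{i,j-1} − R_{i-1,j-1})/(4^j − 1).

R_{1,1} = (4·3.11633 − 2.91133) / 3 = 3.18466
R_{2,1} = 3.16704 + (3.16704 − 3.11633)/3 = 3.18394
R_{2,2} = 3.18394 + (3.18394 − 3.18466)/15 = 3.18389
(Column j=1 coincides with Simpson's rule on the same nodes.)

3.184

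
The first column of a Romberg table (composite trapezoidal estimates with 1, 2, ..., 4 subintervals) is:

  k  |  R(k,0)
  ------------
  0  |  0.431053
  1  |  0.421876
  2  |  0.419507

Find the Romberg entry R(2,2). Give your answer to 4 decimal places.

R(1,1) = (4·0.421876 − 0.431053) / 3 = 0.418817
R(2,1) = (4·0.419507 − 0.421876) / 3 = 0.418717
R(2,2) = (16·0.418717 − 0.418817) / 15 = 0.418710

0.4187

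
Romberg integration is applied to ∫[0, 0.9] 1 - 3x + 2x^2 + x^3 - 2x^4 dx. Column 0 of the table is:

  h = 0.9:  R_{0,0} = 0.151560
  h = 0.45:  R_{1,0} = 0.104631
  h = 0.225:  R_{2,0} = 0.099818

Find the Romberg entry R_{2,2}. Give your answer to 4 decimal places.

R_{1,1} = (4·0.104631 − 0.151560) / 3 = 0.088988
R_{2,1} = 0.099818 + (0.099818 − 0.104631)/3 = 0.098214
R_{2,2} = (16·0.098214 − 0.088988) / 15 = 0.098829

0.0988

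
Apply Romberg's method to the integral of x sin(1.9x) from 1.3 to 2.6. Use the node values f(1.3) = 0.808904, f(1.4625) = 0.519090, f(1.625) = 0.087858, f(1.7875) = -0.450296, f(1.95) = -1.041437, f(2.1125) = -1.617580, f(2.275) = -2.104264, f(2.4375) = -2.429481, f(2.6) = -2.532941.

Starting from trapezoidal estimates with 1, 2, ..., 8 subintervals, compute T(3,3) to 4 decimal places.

-1.2866

T(0,0) (trapezoid, 1 panel, h=1.3000): -1.120624
T(1,0) (trapezoid, 2 panels, h=0.6500): -1.237246
T(2,0) (trapezoid, 4 panels, h=0.3250): -1.273955
T(3,0) (trapezoid, 8 panels, h=0.1625): -1.283446
T(1,1) = -1.237246 + (-1.237246 − (-1.120624))/3 = -1.276120
T(2,1) = -1.273955 + (-1.273955 − (-1.237246))/3 = -1.286191
T(3,1) = -1.283446 + (-1.283446 − (-1.273955))/3 = -1.286610
T(2,2) = -1.286191 + (-1.286191 − (-1.276120))/15 = -1.286862
T(3,2) = -1.286610 + (-1.286610 − (-1.286191))/15 = -1.286638
T(3,3) = -1.286638 + (-1.286638 − (-1.286862))/63 = -1.286634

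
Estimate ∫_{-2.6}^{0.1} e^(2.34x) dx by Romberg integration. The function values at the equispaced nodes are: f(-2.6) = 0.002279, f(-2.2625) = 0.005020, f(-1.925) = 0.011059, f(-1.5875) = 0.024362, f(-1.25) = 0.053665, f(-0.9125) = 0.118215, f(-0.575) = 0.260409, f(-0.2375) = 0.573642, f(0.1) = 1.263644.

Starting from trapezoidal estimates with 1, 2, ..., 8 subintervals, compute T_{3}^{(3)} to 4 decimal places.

0.5391

T_{0}^{(0)} (trapezoid, 1 panel, h=2.7000): 1.708996
T_{1}^{(0)} (trapezoid, 2 panels, h=1.3500): 0.926946
T_{2}^{(0)} (trapezoid, 4 panels, h=0.6750): 0.646714
T_{3}^{(0)} (trapezoid, 8 panels, h=0.3375): 0.566775
T_{1}^{(1)} = 0.926946 + (0.926946 − 1.708996)/3 = 0.666263
T_{2}^{(1)} = 0.646714 + (0.646714 − 0.926946)/3 = 0.553303
T_{3}^{(1)} = 0.566775 + (0.566775 − 0.646714)/3 = 0.540129
T_{2}^{(2)} = 0.553303 + (0.553303 − 0.666263)/15 = 0.545772
T_{3}^{(2)} = 0.540129 + (0.540129 − 0.553303)/15 = 0.539251
T_{3}^{(3)} = 0.539251 + (0.539251 − 0.545772)/63 = 0.539147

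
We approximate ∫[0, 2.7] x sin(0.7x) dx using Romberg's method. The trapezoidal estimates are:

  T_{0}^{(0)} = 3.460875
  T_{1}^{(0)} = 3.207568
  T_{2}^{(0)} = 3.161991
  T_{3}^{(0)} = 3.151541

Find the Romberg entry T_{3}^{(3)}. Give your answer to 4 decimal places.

3.1481

Richardson extrapolation on the trapezoidal column (denominator 4−1=3):
T_{1}^{(1)} = 3.207568 + (3.207568 − 3.460875)/3 = 3.123132
T_{2}^{(1)} = 3.161991 + (3.161991 − 3.207568)/3 = 3.146799
T_{3}^{(1)} = 3.151541 + (3.151541 − 3.161991)/3 = 3.148058
T_{2}^{(2)} = 3.146799 + (3.146799 − 3.123132)/15 = 3.148377
T_{3}^{(2)} = (16·3.148058 − 3.146799) / 15 = 3.148142
T_{3}^{(3)} = 3.148142 + (3.148142 − 3.148377)/63 = 3.148138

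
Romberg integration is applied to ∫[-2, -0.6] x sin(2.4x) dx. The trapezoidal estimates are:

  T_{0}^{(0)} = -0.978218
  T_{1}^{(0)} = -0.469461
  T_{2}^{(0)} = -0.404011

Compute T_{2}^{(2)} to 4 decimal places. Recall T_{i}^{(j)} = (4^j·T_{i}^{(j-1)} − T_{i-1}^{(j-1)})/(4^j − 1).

T_{1}^{(1)} = (4·(-0.469461) − (-0.978218)) / 3 = -0.299875
T_{2}^{(1)} = (4·(-0.404011) − (-0.469461)) / 3 = -0.382194
T_{2}^{(2)} = (16·(-0.382194) − (-0.299875)) / 15 = -0.387682

-0.3877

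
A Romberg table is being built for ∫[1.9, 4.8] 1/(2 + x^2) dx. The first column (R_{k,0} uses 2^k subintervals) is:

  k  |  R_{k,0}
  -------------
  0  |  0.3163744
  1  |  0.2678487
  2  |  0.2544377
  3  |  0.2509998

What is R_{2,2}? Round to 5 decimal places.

0.24985

R_{1,1} = (4·0.2678487 − 0.3163744) / 3 = 0.2516735
R_{2,1} = 0.2544377 + (0.2544377 − 0.2678487)/3 = 0.2499674
R_{2,2} = (16·0.2499674 − 0.2516735) / 15 = 0.2498537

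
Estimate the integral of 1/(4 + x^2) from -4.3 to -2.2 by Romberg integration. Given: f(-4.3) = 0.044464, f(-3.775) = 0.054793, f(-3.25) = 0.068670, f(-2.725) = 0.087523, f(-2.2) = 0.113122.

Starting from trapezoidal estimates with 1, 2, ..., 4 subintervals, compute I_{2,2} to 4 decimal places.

0.1512

I_{0,0} (trapezoid, 1 panel, h=2.1000): 0.165465
I_{1,0} (trapezoid, 2 panels, h=1.0500): 0.154836
I_{2,0} (trapezoid, 4 panels, h=0.5250): 0.152134
I_{1,1} = 0.154836 + (0.154836 − 0.165465)/3 = 0.151293
I_{2,1} = 0.152134 + (0.152134 − 0.154836)/3 = 0.151233
I_{2,2} = 0.151233 + (0.151233 − 0.151293)/15 = 0.151229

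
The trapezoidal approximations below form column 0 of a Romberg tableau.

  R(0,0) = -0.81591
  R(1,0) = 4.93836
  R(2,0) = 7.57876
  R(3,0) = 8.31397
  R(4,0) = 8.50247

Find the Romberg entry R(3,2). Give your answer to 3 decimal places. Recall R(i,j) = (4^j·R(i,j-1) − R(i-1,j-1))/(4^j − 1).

R(2,1) = (4·7.57876 − 4.93836) / 3 = 8.45889
R(3,1) = 8.31397 + (8.31397 − 7.57876)/3 = 8.55904
R(3,2) = (16·8.55904 − 8.45889) / 15 = 8.56572

8.566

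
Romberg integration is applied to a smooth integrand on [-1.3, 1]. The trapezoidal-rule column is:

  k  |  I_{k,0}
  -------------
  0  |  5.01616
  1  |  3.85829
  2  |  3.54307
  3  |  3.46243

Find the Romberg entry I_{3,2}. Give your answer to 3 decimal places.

3.435

I_{2,1} = (4·3.54307 − 3.85829) / 3 = 3.43800
I_{3,1} = 3.46243 + (3.46243 − 3.54307)/3 = 3.43555
I_{3,2} = 3.43555 + (3.43555 − 3.43800)/15 = 3.43539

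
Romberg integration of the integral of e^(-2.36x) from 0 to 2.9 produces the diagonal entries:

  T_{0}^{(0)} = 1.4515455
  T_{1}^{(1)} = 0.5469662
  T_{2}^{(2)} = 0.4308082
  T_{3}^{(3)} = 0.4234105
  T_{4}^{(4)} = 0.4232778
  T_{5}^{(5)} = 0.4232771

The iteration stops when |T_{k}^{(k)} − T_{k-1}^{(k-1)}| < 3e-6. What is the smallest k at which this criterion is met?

|T_{1}^{(1)} − T_{0}^{(0)}| = 0.9045793 ≥ 3e-6
|T_{2}^{(2)} − T_{1}^{(1)}| = 0.1161580 ≥ 3e-6
|T_{3}^{(3)} − T_{2}^{(2)}| = 0.0073977 ≥ 3e-6
|T_{4}^{(4)} − T_{3}^{(3)}| = 0.0001327 ≥ 3e-6
|T_{5}^{(5)} − T_{4}^{(4)}| = 0.0000007 < 3e-6

k = 5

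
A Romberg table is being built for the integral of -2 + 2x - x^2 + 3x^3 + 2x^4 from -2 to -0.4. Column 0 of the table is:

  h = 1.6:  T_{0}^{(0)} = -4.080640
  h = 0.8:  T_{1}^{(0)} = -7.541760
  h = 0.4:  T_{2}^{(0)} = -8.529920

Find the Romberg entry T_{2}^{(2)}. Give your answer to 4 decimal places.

T_{1}^{(1)} = (4·(-7.541760) − (-4.080640)) / 3 = -8.695467
T_{2}^{(1)} = (4·(-8.529920) − (-7.541760)) / 3 = -8.859307
T_{2}^{(2)} = (16·(-8.859307) − (-8.695467)) / 15 = -8.870230

-8.8702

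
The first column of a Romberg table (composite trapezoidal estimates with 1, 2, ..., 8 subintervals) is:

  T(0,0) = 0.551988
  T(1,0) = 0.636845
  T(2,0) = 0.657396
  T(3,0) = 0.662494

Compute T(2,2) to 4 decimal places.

Richardson extrapolation on the trapezoidal column (denominator 4−1=3):
T(1,1) = 0.636845 + (0.636845 − 0.551988)/3 = 0.665131
T(2,1) = (4·0.657396 − 0.636845) / 3 = 0.664246
T(2,2) = (16·0.664246 − 0.665131) / 15 = 0.664187

0.6642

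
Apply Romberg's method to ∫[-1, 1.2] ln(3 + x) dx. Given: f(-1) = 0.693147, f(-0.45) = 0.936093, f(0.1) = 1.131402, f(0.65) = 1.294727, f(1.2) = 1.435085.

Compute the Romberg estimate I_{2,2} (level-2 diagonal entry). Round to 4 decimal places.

2.4410

I_{0,0} (trapezoid, 1 panel, h=2.2000): 2.341055
I_{1,0} (trapezoid, 2 panels, h=1.1000): 2.415070
I_{2,0} (trapezoid, 4 panels, h=0.5500): 2.434486
I_{1,1} = 2.415070 + (2.415070 − 2.341055)/3 = 2.439742
I_{2,1} = 2.434486 + (2.434486 − 2.415070)/3 = 2.440958
I_{2,2} = 2.440958 + (2.440958 − 2.439742)/15 = 2.441039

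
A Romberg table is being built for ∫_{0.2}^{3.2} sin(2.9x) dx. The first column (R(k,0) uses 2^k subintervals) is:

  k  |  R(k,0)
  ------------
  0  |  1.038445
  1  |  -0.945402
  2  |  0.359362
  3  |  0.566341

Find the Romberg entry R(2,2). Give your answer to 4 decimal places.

0.9543

R(1,1) = -0.945402 + (-0.945402 − 1.038445)/3 = -1.606684
R(2,1) = 0.359362 + (0.359362 − (-0.945402))/3 = 0.794283
R(2,2) = 0.794283 + (0.794283 − (-1.606684))/15 = 0.954347
(Column j=1 coincides with Simpson's rule on the same nodes.)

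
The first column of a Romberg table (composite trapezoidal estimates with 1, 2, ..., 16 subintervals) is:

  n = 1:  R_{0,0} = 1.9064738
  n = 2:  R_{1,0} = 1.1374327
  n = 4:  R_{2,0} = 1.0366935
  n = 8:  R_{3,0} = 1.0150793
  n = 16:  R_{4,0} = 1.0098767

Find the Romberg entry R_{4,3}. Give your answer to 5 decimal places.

Richardson extrapolation on the trapezoidal column (denominator 4−1=3):
R_{2,1} = 1.0366935 + (1.0366935 − 1.1374327)/3 = 1.0031138
R_{3,1} = 1.0150793 + (1.0150793 − 1.0366935)/3 = 1.0078746
R_{4,1} = 1.0098767 + (1.0098767 − 1.0150793)/3 = 1.0081425
R_{3,2} = 1.0078746 + (1.0078746 − 1.0031138)/15 = 1.0081920
R_{4,2} = (16·1.0081425 − 1.0078746) / 15 = 1.0081604
R_{4,3} = (64·1.0081604 − 1.0081920) / 63 = 1.0081599

1.00816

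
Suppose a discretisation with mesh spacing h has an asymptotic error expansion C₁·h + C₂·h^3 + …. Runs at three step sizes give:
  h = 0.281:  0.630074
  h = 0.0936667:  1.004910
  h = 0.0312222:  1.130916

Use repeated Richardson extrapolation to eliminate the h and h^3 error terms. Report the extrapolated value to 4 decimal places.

1.1940

First eliminate the h term (factor 3^1 = 3):
  B₁ = (3·1.004910 − 0.630074)/2 = 1.192328
  B₂ = (3·1.130916 − 1.004910)/2 = 1.193919
Then eliminate the h^3 term (factor 3^3 = 27):
  (27·1.193919 − 1.192328)/26 = 1.193980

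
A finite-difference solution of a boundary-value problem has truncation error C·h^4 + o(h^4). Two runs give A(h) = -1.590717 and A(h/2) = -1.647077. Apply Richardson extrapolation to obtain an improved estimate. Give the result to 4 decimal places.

-1.6508

Extrapolated value = (16·A(h/2) − A(h)) / (16 − 1)
= (16·(-1.647077) − (-1.590717)) / 15
= -24.762515 / 15 = -1.650834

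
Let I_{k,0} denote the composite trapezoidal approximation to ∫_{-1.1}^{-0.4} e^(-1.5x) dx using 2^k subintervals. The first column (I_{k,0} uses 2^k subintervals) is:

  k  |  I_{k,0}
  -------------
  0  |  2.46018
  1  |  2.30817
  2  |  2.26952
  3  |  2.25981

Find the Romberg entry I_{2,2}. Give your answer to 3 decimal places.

Richardson extrapolation on the trapezoidal column (denominator 4−1=3):
I_{1,1} = 2.30817 + (2.30817 − 2.46018)/3 = 2.25750
I_{2,1} = (4·2.26952 − 2.30817) / 3 = 2.25664
I_{2,2} = (16·2.25664 − 2.25750) / 15 = 2.25658
(Column j=1 coincides with Simpson's rule on the same nodes.)

2.257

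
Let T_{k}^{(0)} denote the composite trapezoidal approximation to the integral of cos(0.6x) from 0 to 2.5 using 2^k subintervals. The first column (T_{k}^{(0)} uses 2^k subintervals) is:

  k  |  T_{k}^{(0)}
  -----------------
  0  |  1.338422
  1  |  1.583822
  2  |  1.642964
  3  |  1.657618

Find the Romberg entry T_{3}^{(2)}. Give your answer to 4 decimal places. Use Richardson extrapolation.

Richardson extrapolation on the trapezoidal column (denominator 4−1=3):
T_{2}^{(1)} = (4·1.642964 − 1.583822) / 3 = 1.662678
T_{3}^{(1)} = 1.657618 + (1.657618 − 1.642964)/3 = 1.662503
T_{3}^{(2)} = (16·1.662503 − 1.662678) / 15 = 1.662491

1.6625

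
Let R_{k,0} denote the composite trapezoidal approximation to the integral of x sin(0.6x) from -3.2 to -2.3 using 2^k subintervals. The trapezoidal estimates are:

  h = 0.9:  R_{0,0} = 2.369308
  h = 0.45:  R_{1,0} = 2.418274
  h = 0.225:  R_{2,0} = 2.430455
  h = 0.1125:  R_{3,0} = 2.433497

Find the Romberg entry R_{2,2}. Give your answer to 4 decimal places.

R_{1,1} = (4·2.418274 − 2.369308) / 3 = 2.434596
R_{2,1} = (4·2.430455 − 2.418274) / 3 = 2.434515
R_{2,2} = 2.434515 + (2.434515 − 2.434596)/15 = 2.434510

2.4345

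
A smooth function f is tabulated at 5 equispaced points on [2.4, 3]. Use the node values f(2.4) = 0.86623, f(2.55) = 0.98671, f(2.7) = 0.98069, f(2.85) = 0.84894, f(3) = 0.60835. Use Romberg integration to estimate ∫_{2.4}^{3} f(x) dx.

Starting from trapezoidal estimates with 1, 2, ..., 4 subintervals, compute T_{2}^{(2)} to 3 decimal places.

0.539

T_{0}^{(0)} (trapezoid, 1 panel, h=0.6000): 0.44237
T_{1}^{(0)} (trapezoid, 2 panels, h=0.3000): 0.51539
T_{2}^{(0)} (trapezoid, 4 panels, h=0.1500): 0.53304
T_{1}^{(1)} = 0.51539 + (0.51539 − 0.44237)/3 = 0.53973
T_{2}^{(1)} = 0.53304 + (0.53304 − 0.51539)/3 = 0.53892
T_{2}^{(2)} = 0.53892 + (0.53892 − 0.53973)/15 = 0.53887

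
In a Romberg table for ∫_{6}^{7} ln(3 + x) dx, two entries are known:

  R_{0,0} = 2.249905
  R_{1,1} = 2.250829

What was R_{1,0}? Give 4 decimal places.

2.2506

From R_{1,1} = (4·R_{1,0} − R_{0,0})/3, solve for R_{1,0}:
4·R_{1,0} = 3·2.250829 + 2.249905 = 9.002392
R_{1,0} = 2.250598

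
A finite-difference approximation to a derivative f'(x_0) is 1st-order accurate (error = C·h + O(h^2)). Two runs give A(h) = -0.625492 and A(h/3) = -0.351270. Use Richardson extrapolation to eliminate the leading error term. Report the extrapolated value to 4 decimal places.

The leading error scales as h; refining by a factor of 3 reduces it by 3^1 = 3.
Extrapolated value = (3·A(h/3) − A(h)) / (3 − 1)
= (3·(-0.351270) − (-0.625492)) / 2
= -0.428318 / 2 = -0.214159

-0.2142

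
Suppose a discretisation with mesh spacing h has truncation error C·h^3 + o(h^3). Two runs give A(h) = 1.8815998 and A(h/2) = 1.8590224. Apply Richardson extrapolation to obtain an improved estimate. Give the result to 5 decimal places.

The leading error scales as h^3; refining by a factor of 2 reduces it by 2^3 = 8.
Extrapolated value = (8·A(h/2) − A(h)) / (8 − 1)
= (8·1.8590224 − 1.8815998) / 7
= 12.9905794 / 7 = 1.8557971

1.85580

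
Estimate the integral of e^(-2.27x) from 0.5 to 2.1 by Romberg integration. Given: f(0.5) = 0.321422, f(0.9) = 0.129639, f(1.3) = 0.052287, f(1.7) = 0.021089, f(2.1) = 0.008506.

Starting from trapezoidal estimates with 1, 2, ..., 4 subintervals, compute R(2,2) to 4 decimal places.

R(0,0) (trapezoid, 1 panel, h=1.6000): 0.263942
R(1,0) (trapezoid, 2 panels, h=0.8000): 0.173801
R(2,0) (trapezoid, 4 panels, h=0.4000): 0.147192
R(1,1) = 0.173801 + (0.173801 − 0.263942)/3 = 0.143754
R(2,1) = 0.147192 + (0.147192 − 0.173801)/3 = 0.138322
R(2,2) = 0.138322 + (0.138322 − 0.143754)/15 = 0.137960

0.1380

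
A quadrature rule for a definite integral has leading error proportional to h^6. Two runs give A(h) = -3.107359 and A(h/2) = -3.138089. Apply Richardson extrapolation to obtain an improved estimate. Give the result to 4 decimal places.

The leading error scales as h^6; refining by a factor of 2 reduces it by 2^6 = 64.
Extrapolated value = (64·A(h/2) − A(h)) / (64 − 1)
= (64·(-3.138089) − (-3.107359)) / 63
= -197.730337 / 63 = -3.138577

-3.1386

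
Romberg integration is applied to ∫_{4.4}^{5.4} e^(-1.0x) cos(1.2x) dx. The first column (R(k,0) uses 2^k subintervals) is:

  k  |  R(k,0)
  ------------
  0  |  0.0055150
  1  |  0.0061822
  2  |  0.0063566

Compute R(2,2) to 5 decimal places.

R(1,1) = (4·0.0061822 − 0.0055150) / 3 = 0.0064046
R(2,1) = 0.0063566 + (0.0063566 − 0.0061822)/3 = 0.0064147
R(2,2) = 0.0064147 + (0.0064147 − 0.0064046)/15 = 0.0064154

0.00642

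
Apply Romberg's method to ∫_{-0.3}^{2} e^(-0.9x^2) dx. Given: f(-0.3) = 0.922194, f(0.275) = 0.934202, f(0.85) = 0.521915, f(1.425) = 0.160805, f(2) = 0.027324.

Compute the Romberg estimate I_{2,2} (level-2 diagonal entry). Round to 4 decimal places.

I_{0,0} (trapezoid, 1 panel, h=2.3000): 1.091946
I_{1,0} (trapezoid, 2 panels, h=1.1500): 1.146175
I_{2,0} (trapezoid, 4 panels, h=0.5750): 1.202717
I_{1,1} = 1.146175 + (1.146175 − 1.091946)/3 = 1.164251
I_{2,1} = 1.202717 + (1.202717 − 1.146175)/3 = 1.221564
I_{2,2} = 1.221564 + (1.221564 − 1.164251)/15 = 1.225385

1.2254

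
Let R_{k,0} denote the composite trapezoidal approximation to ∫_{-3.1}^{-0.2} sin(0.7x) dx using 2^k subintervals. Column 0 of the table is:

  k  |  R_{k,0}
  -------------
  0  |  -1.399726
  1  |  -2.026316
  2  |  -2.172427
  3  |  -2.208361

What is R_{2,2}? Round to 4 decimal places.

R_{1,1} = (4·(-2.026316) − (-1.399726)) / 3 = -2.235179
R_{2,1} = (4·(-2.172427) − (-2.026316)) / 3 = -2.221131
R_{2,2} = (16·(-2.221131) − (-2.235179)) / 15 = -2.220194

-2.2202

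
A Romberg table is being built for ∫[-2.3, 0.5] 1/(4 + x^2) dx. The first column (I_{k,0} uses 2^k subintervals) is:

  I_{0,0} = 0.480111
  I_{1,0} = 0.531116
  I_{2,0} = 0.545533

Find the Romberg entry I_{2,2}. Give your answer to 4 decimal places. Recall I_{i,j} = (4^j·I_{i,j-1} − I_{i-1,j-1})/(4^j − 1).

0.5505

I_{1,1} = (4·0.531116 − 0.480111) / 3 = 0.548118
I_{2,1} = 0.545533 + (0.545533 − 0.531116)/3 = 0.550339
I_{2,2} = 0.550339 + (0.550339 − 0.548118)/15 = 0.550487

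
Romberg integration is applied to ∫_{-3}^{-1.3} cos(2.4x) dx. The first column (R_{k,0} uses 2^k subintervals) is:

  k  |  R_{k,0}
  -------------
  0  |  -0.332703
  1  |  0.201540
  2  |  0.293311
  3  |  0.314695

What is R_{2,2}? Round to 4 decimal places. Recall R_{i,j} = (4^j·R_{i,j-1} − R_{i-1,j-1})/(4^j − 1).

Richardson extrapolation on the trapezoidal column (denominator 4−1=3):
R_{1,1} = 0.201540 + (0.201540 − (-0.332703))/3 = 0.379621
R_{2,1} = 0.293311 + (0.293311 − 0.201540)/3 = 0.323901
R_{2,2} = 0.323901 + (0.323901 − 0.379621)/15 = 0.320186

0.3202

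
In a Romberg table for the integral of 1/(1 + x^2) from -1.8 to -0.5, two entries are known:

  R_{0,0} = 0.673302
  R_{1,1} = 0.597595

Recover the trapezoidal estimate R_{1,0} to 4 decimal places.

0.6165

From R_{1,1} = (4·R_{1,0} − R_{0,0})/3, solve for R_{1,0}:
4·R_{1,0} = 3·0.597595 + 0.673302 = 2.466087
R_{1,0} = 0.616522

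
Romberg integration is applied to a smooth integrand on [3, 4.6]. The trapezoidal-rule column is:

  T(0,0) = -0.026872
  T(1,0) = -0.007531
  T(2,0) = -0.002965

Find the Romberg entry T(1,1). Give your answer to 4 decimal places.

Richardson extrapolation on the trapezoidal column (denominator 4−1=3):
T(1,1) = (4·(-0.007531) − (-0.026872)) / 3 = -0.001084
(Column j=1 coincides with Simpson's rule on the same nodes.)

-0.0011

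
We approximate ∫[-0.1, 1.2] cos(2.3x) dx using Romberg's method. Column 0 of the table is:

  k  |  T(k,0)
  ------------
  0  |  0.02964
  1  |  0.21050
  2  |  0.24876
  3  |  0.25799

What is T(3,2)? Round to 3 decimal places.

Richardson extrapolation on the trapezoidal column (denominator 4−1=3):
T(2,1) = (4·0.24876 − 0.21050) / 3 = 0.26151
T(3,1) = (4·0.25799 − 0.24876) / 3 = 0.26107
T(3,2) = (16·0.26107 − 0.26151) / 15 = 0.26104

0.261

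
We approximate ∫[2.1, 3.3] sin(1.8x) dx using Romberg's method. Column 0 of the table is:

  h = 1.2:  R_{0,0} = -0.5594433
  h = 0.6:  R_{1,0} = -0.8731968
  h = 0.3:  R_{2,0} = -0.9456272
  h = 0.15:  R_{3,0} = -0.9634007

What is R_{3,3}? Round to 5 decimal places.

-0.96930

Richardson extrapolation on the trapezoidal column (denominator 4−1=3):
R_{1,1} = (4·(-0.8731968) − (-0.5594433)) / 3 = -0.9777813
R_{2,1} = -0.9456272 + (-0.9456272 − (-0.8731968))/3 = -0.9697707
R_{3,1} = -0.9634007 + (-0.9634007 − (-0.9456272))/3 = -0.9693252
R_{2,2} = (16·(-0.9697707) − (-0.9777813)) / 15 = -0.9692367
R_{3,2} = -0.9693252 + (-0.9693252 − (-0.9697707))/15 = -0.9692955
R_{3,3} = (64·(-0.9692955) − (-0.9692367)) / 63 = -0.9692964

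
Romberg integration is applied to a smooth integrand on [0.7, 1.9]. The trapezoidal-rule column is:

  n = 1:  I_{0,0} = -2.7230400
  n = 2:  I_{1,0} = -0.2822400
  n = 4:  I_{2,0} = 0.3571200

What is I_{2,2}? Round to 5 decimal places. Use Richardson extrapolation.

0.57283

Richardson extrapolation on the trapezoidal column (denominator 4−1=3):
I_{1,1} = (4·(-0.2822400) − (-2.7230400)) / 3 = 0.5313600
I_{2,1} = (4·0.3571200 − (-0.2822400)) / 3 = 0.5702400
I_{2,2} = 0.5702400 + (0.5702400 − 0.5313600)/15 = 0.5728320
(Column j=1 coincides with Simpson's rule on the same nodes.)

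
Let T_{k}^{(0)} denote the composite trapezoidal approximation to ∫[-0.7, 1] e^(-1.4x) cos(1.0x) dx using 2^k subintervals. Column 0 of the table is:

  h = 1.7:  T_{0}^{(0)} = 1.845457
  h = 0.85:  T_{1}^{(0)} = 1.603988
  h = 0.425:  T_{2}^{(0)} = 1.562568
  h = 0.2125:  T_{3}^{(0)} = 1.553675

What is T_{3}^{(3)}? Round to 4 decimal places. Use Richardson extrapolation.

Richardson extrapolation on the trapezoidal column (denominator 4−1=3):
T_{1}^{(1)} = (4·1.603988 − 1.845457) / 3 = 1.523498
T_{2}^{(1)} = (4·1.562568 − 1.603988) / 3 = 1.548761
T_{3}^{(1)} = (4·1.553675 − 1.562568) / 3 = 1.550711
T_{2}^{(2)} = 1.548761 + (1.548761 − 1.523498)/15 = 1.550445
T_{3}^{(2)} = 1.550711 + (1.550711 − 1.548761)/15 = 1.550841
T_{3}^{(3)} = (64·1.550841 − 1.550445) / 63 = 1.550847

1.5508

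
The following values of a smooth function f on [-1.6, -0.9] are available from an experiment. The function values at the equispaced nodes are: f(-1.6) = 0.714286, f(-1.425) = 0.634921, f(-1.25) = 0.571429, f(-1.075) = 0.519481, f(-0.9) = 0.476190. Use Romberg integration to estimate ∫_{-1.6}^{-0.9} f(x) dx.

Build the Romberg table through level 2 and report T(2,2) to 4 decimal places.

0.4055

T(0,0) (trapezoid, 1 panel, h=0.7000): 0.416667
T(1,0) (trapezoid, 2 panels, h=0.3500): 0.408333
T(2,0) (trapezoid, 4 panels, h=0.1750): 0.406187
T(1,1) = 0.408333 + (0.408333 − 0.416667)/3 = 0.405555
T(2,1) = 0.406187 + (0.406187 − 0.408333)/3 = 0.405472
T(2,2) = 0.405472 + (0.405472 − 0.405555)/15 = 0.405466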